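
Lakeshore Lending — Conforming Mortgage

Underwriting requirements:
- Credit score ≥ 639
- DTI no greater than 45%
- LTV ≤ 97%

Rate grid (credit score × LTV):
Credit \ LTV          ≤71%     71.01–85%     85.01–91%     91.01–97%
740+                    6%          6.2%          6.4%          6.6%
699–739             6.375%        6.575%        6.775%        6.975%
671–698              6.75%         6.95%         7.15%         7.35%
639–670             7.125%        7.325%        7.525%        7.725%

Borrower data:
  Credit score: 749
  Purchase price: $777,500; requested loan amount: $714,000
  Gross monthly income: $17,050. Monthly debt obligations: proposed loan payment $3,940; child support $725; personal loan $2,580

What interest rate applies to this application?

Credit score 749 ≥ 639; Total monthly debts = (3,940 + 725 + 2,580) = 7,245. Debt-to-income = 7,245/17,050 = 42.5% — meets 45% limit
LTV: 714,000 ÷ 777,500 = 91.8%, within 97% cap
Credit 749 → row 740+; LTV 91.8% → column 91.01–97%. Grid cell → 6.6%.

6.6%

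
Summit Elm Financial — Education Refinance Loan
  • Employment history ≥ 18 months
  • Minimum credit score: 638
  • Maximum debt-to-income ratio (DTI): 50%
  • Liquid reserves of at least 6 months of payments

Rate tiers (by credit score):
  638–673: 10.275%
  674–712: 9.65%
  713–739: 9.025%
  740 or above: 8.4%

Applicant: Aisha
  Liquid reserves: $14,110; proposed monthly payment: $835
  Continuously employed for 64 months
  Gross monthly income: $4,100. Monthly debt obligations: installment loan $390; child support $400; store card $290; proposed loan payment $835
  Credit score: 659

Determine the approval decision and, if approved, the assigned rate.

Approved at 10.275%

Credit score 659 ≥ 638 (meets minimum)
Reserves = 14,110/835 = 16.9 months ≥ 6
Employment 64 ≥ 18 months
Total monthly debts = (390 + 400 + 290 + 835) = 1,915. Debt-to-income = 1,915/4,100 = 46.7% — meets 50% limit
All requirements met. Score 659 falls in the 638–673 tier → 10.275%.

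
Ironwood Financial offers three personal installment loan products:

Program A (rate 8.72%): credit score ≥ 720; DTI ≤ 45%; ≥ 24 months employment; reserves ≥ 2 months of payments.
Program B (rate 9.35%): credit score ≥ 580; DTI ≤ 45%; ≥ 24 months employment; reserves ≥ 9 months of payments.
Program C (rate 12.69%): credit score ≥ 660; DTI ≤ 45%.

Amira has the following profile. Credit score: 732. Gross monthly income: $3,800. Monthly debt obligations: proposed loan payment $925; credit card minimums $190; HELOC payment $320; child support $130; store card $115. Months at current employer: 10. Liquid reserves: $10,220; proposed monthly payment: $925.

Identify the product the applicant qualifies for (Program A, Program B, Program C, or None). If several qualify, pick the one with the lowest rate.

Program C

Total debts = (925 + 190 + 320 + 130 + 115) = 1,680; DTI = 1,680/3,800 = 44.2%.
Reserves = 10,220/925 = 11.0 months.
Program A: score 732 ≥ 720; DTI 44.2% ≤ 45%; employment 10 < 24 mo; reserves 11.0 ≥ 2 mo → does not qualify.
Program B: score 732 ≥ 580; DTI 44.2% ≤ 45%; employment 10 < 24 mo; reserves 11.0 ≥ 9 mo → does not qualify.
Program C: score 732 ≥ 660; DTI 44.2% ≤ 45% → qualifies.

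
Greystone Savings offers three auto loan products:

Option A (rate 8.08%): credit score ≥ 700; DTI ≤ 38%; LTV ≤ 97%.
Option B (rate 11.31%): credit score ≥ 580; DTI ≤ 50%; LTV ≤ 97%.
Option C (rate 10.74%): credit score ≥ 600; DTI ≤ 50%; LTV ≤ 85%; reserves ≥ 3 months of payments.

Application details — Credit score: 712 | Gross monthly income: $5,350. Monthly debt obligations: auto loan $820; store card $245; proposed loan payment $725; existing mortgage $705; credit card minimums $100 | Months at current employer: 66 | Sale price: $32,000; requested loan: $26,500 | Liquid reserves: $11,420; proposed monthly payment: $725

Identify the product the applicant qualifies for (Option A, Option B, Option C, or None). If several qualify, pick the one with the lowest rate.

Option C

Total debts = (820 + 245 + 725 + 705 + 100) = 2,595; DTI = 2,595/5,350 = 48.5%.
LTV = 26,500/32,000 = 82.8%.
Reserves = 11,420/725 = 15.8 months.
Option A: score 712 ≥ 700; DTI 48.5% > 38%; LTV 82.8% ≤ 97% → does not qualify.
Option B: score 712 ≥ 580; DTI 48.5% ≤ 50%; LTV 82.8% ≤ 97% → qualifies.
Option C: score 712 ≥ 600; DTI 48.5% ≤ 50%; LTV 82.8% ≤ 85%; reserves 15.8 ≥ 3 mo → qualifies.
Qualifying: Option B, Option C. Lowest rate is 10.74% → Option C.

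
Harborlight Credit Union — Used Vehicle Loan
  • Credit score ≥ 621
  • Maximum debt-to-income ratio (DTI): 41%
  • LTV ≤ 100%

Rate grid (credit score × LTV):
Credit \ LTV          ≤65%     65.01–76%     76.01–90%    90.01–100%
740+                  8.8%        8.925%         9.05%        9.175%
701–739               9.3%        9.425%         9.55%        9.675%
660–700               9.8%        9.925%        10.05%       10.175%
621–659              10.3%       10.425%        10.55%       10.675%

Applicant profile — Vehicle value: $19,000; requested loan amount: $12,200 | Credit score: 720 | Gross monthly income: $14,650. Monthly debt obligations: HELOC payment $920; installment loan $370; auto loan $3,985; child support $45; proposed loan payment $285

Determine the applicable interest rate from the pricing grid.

Credit score 720 ≥ 621; Total monthly debts = (920 + 370 + 3,985 + 45 + 285) = 5,605. DTI: 5,605 ÷ 14,650 = 38.3%, within the 41% cap
LTV: 12,200 ÷ 19,000 = 64.2%, within 100% cap
Credit 720 → row 701–739; LTV 64.2% → column ≤65%. Grid cell → 9.3%.

9.3%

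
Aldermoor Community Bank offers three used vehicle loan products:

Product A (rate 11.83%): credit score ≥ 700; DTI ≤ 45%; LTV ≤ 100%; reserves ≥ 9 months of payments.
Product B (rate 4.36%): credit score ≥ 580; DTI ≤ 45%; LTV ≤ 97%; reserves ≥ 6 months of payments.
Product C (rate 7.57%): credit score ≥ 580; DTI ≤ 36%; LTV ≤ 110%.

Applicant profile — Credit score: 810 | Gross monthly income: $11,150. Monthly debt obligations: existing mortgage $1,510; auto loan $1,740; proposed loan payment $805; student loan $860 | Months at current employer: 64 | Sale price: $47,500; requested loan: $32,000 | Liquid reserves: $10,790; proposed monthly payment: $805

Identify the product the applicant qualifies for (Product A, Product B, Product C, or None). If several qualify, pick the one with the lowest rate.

Total debts = (1,510 + 1,740 + 805 + 860) = 4,915; DTI = 4,915/11,150 = 44.1%.
LTV = 32,000/47,500 = 67.4%.
Reserves = 10,790/805 = 13.4 months.
Product A: score 810 ≥ 700; DTI 44.1% ≤ 45%; LTV 67.4% ≤ 100%; reserves 13.4 ≥ 9 mo → qualifies.
Product B: score 810 ≥ 580; DTI 44.1% ≤ 45%; LTV 67.4% ≤ 97%; reserves 13.4 ≥ 6 mo → qualifies.
Product C: score 810 ≥ 580; DTI 44.1% > 36%; LTV 67.4% ≤ 110% → does not qualify.
Qualifying: Product A, Product B. Lowest rate is 4.36% → Product B.

Product B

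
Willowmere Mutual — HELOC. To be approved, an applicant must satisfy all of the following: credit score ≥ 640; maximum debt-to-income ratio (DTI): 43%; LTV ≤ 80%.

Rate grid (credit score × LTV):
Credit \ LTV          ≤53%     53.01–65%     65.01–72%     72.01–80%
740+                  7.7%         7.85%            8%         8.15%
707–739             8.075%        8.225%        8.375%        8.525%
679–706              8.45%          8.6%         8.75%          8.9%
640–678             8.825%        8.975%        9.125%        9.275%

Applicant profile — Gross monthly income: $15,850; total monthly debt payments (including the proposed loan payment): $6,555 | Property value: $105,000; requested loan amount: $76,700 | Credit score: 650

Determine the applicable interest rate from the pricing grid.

Credit score 650 ≥ 640; Debt-to-income = 6,555/15,850 = 41.4% — meets 43% limit
LTV = 76,700/105,000 = 73% ≤ 80%
Score 650 is in the 640–678 band; LTV 73% is in the 72.01–80% band → 9.275%.

9.275%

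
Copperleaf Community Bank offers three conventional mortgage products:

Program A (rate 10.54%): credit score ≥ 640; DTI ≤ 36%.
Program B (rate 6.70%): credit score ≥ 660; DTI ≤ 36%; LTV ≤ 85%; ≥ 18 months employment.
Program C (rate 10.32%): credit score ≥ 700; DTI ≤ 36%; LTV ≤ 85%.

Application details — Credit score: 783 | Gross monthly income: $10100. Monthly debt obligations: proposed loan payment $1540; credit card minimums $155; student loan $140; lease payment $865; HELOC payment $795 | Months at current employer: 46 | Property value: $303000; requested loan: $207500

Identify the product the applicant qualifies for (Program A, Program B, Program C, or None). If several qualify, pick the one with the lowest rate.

Total debts = (1,540 + 155 + 140 + 865 + 795) = 3,495; DTI = 3,495/10,100 = 34.6%.
LTV = 207,500/303,000 = 68.5%.
Program A: score 783 ≥ 640; DTI 34.6% ≤ 36% → qualifies.
Program B: score 783 ≥ 660; DTI 34.6% ≤ 36%; LTV 68.5% ≤ 85%; employment 46 ≥ 18 mo → qualifies.
Program C: score 783 ≥ 700; DTI 34.6% ≤ 36%; LTV 68.5% ≤ 85% → qualifies.
Qualifying: Program A, Program B, Program C. Lowest rate is 6.70% → Program B.

Program B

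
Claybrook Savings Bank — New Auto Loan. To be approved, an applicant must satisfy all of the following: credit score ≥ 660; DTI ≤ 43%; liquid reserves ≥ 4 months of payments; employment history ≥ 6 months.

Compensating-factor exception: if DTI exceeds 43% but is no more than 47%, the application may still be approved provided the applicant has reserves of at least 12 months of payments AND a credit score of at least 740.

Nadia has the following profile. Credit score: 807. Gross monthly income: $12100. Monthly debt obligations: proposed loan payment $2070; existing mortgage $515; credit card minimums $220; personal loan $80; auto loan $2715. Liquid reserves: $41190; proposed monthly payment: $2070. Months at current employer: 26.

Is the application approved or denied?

Credit score 807 ≥ 660 (meets base)
Total debts = (2,070 + 515 + 220 + 80 + 2,715) = 5,600. DTI: 5,600 ÷ 12,100 = 46.3%, over the 43% base limit.
Reserves = 41,190/2,070 = 19.9 months ≥ 4
Employment 26 ≥ 6 months
46.3% falls in the override range (43%–47%), so the compensating-factor test applies.
Reserves 19.9 ≥ 12 months; credit score 807 ≥ 740.
Both compensating conditions met → exception applies.

Approved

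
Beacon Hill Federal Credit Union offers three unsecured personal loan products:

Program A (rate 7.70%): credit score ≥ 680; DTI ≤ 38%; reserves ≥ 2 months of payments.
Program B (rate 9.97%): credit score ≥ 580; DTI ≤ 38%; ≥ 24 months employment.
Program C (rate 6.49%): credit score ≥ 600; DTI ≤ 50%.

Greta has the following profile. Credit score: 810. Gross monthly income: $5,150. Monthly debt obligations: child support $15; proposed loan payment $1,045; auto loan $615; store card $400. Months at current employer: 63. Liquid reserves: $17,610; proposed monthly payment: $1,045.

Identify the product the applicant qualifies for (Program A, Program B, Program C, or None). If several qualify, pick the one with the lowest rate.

Program C

Total debts = (15 + 1,045 + 615 + 400) = 2,075; DTI = 2,075/5,150 = 40.3%.
Reserves = 17,610/1,045 = 16.9 months.
Program A: score 810 ≥ 680; DTI 40.3% > 38%; reserves 16.9 ≥ 2 mo → does not qualify.
Program B: score 810 ≥ 580; DTI 40.3% > 38%; employment 63 ≥ 24 mo → does not qualify.
Program C: score 810 ≥ 600; DTI 40.3% ≤ 50% → qualifies.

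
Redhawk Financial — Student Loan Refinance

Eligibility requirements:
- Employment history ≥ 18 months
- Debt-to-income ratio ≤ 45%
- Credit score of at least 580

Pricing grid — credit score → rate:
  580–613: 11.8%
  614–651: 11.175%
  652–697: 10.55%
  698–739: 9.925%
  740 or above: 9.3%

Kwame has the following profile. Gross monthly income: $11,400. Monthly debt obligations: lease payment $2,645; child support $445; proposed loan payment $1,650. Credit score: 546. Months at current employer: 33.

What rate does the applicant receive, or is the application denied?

Credit score 546 < 580 (below minimum)
Total monthly debts = (2,645 + 445 + 1,650) = 4,740. Debt-to-income = 4,740/11,400 = 41.6% — meets 45% limit
Employment 33 ≥ 18 months
Not all requirements met → denied.

Denied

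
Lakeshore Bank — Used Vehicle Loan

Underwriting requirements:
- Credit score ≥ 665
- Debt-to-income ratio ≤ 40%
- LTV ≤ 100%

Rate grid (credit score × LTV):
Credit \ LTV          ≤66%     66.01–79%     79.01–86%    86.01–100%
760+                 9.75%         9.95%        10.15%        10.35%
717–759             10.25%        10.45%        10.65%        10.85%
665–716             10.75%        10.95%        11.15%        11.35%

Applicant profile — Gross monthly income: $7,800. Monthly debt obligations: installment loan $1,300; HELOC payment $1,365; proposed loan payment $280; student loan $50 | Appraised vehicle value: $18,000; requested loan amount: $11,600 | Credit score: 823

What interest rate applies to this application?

9.75%

Credit score 823 ≥ 665; Total monthly debts = (1,300 + 1,365 + 280 + 50) = 2,995. Debt-to-income = 2,995/7,800 = 38.4% — meets 40% limit
LTV: 11,600 ÷ 18,000 = 64.4%, within 100% cap
Row: 823 falls in 760+. Column: 64.4% falls in ≤66%. Rate = 9.75%.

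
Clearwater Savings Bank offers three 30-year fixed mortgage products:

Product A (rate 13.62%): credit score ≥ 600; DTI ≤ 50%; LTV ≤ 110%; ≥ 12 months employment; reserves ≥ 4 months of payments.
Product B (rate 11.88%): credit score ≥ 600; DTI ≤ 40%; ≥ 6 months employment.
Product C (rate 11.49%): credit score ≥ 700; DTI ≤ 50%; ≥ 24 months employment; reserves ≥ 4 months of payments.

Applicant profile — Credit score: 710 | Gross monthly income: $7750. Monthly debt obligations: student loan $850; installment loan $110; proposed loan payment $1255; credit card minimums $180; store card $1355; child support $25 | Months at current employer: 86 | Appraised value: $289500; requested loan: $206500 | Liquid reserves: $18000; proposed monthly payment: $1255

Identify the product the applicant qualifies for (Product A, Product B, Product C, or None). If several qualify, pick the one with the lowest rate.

Total debts = (850 + 110 + 1,255 + 180 + 1,355 + 25) = 3,775; DTI = 3,775/7,750 = 48.7%.
LTV = 206,500/289,500 = 71.3%.
Reserves = 18,000/1,255 = 14.3 months.
Product A: score 710 ≥ 600; DTI 48.7% ≤ 50%; LTV 71.3% ≤ 110%; employment 86 ≥ 12 mo; reserves 14.3 ≥ 4 mo → qualifies.
Product B: score 710 ≥ 600; DTI 48.7% > 40%; employment 86 ≥ 6 mo → does not qualify.
Product C: score 710 ≥ 700; DTI 48.7% ≤ 50%; employment 86 ≥ 24 mo; reserves 14.3 ≥ 4 mo → qualifies.
Qualifying: Product A, Product C. Lowest rate is 11.49% → Product C.

Product C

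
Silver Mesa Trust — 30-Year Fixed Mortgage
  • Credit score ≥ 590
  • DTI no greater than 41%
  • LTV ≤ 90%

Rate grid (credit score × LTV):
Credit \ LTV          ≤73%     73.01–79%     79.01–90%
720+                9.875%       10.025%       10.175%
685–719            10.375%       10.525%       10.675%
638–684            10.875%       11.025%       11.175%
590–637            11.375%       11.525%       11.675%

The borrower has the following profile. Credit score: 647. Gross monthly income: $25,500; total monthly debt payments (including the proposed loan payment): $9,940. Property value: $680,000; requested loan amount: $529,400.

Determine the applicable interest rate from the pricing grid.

11.025%

Credit score 647 ≥ 590; Debt-to-income = 9,940/25,500 = 39% — meets 41% limit
Loan-to-value = 529,400/680,000 = 77.9% — pass (90% max)
Credit 647 → row 638–684; LTV 77.9% → column 73.01–79%. Grid cell → 11.025%.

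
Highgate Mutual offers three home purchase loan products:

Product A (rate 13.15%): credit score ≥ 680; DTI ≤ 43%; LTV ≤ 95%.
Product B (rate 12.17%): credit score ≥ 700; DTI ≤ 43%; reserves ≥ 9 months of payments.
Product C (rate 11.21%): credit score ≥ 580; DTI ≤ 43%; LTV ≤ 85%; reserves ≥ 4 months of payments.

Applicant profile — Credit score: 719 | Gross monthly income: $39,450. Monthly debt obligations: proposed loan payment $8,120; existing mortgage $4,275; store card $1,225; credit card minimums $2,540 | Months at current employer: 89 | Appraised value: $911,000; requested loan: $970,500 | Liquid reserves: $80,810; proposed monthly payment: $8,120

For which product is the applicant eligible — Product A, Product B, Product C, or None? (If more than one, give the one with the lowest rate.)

Product B

Total debts = (8,120 + 4,275 + 1,225 + 2,540) = 16,160; DTI = 16,160/39,450 = 41%.
LTV = 970,500/911,000 = 106.5%.
Reserves = 80,810/8,120 = 10.0 months.
Product A: score 719 ≥ 680; DTI 41% ≤ 43%; LTV 106.5% > 95% → does not qualify.
Product B: score 719 ≥ 700; DTI 41% ≤ 43%; reserves 10.0 ≥ 9 mo → qualifies.
Product C: score 719 ≥ 580; DTI 41% ≤ 43%; LTV 106.5% > 85%; reserves 10.0 ≥ 4 mo → does not qualify.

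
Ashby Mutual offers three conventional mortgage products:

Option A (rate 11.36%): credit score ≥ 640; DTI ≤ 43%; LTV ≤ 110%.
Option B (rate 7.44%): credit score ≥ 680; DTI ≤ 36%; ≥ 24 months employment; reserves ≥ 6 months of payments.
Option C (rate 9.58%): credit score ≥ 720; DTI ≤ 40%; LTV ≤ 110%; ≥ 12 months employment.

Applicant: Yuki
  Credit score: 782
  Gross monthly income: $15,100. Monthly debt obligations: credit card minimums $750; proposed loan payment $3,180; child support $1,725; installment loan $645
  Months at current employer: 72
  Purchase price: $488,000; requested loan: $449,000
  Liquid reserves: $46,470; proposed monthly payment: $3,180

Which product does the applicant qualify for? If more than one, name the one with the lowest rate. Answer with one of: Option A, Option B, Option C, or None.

Total debts = (750 + 3,180 + 1,725 + 645) = 6,300; DTI = 6,300/15,100 = 41.7%.
LTV = 449,000/488,000 = 92%.
Reserves = 46,470/3,180 = 14.6 months.
Option A: score 782 ≥ 640; DTI 41.7% ≤ 43%; LTV 92% ≤ 110% → qualifies.
Option B: score 782 ≥ 680; DTI 41.7% > 36%; employment 72 ≥ 24 mo; reserves 14.6 ≥ 6 mo → does not qualify.
Option C: score 782 ≥ 720; DTI 41.7% > 40%; LTV 92% ≤ 110%; employment 72 ≥ 12 mo → does not qualify.

Option A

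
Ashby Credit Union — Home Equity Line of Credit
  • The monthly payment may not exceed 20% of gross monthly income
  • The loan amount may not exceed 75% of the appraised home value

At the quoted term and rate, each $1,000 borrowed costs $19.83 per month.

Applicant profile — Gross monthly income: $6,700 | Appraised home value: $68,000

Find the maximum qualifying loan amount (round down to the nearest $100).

Payment cap: 20% × $6,700 = $1,340/month.
At $19.83 per $1,000, that supports 1,340/19.83 × 1,000 ≈ $67,574 → $67,500.
LTV cap: 75% × $68,000 = $51,000 → $51,000.
Binding constraint: loan-to-value.

$51,000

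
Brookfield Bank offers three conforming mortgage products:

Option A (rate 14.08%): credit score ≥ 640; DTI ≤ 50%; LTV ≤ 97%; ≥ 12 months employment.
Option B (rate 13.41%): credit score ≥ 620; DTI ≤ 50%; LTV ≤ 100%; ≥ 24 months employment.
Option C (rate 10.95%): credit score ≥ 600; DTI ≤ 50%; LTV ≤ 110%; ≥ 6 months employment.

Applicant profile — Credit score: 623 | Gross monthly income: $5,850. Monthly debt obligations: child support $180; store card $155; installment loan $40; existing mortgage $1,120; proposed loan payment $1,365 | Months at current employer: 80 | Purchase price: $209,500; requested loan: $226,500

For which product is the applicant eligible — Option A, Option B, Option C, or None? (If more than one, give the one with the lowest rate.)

Option C

Total debts = (180 + 155 + 40 + 1,120 + 1,365) = 2,860; DTI = 2,860/5,850 = 48.9%.
LTV = 226,500/209,500 = 108.1%.
Option A: score 623 < 640; DTI 48.9% ≤ 50%; LTV 108.1% > 97%; employment 80 ≥ 12 mo → does not qualify.
Option B: score 623 ≥ 620; DTI 48.9% ≤ 50%; LTV 108.1% > 100%; employment 80 ≥ 24 mo → does not qualify.
Option C: score 623 ≥ 600; DTI 48.9% ≤ 50%; LTV 108.1% ≤ 110%; employment 80 ≥ 6 mo → qualifies.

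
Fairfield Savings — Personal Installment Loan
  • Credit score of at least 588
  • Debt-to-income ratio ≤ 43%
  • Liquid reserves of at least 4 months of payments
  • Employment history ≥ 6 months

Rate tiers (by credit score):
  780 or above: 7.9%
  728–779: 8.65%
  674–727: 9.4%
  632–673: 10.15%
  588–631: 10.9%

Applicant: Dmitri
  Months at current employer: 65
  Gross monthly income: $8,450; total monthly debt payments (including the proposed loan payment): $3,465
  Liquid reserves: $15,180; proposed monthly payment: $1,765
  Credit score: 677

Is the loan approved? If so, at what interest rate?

Approved at 9.4%

Credit score 677 ≥ 588 (meets minimum)
Employment 65 ≥ 6 months
DTI = 3,465/8,450 = 41% ≤ 43%
Liquid reserves cover 15,180/1,765 = 8.6 months — ≥ 4 required
All requirements met. Score 677 falls in the 674–727 tier → 9.4%.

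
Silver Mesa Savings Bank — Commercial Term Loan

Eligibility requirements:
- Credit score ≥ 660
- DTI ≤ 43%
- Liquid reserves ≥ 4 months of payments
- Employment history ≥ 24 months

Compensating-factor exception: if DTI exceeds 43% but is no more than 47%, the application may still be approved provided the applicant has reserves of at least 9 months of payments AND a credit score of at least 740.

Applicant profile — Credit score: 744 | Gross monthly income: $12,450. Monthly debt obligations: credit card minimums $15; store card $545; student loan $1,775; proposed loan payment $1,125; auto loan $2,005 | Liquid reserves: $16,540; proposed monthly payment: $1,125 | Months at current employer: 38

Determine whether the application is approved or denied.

Approved

Credit score 744 ≥ 660 (meets base)
Total debts = (15 + 545 + 1,775 + 1,125 + 2,005) = 5,465. DTI = 5,465/12,450 = 43.9% > 43% — standard DTI limit exceeded.
Reserves: 16,540 ÷ 1,125 = 14.7 months (meets 4-month minimum)
Employment 38 ≥ 24 months
DTI 43.9% is within the 43%–47% exception band; checking compensating factors.
Override check — reserves: 14.7 mo (ok); score: 744 (ok).
Both compensating conditions met → exception applies.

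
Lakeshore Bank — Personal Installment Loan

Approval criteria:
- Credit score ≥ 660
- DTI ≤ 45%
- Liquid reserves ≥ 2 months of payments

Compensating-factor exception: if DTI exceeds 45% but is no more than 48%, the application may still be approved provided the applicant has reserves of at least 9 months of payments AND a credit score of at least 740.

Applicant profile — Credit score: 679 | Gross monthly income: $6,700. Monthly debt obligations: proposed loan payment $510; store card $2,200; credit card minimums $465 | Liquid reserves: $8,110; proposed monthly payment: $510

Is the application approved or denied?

Denied

Credit score 679 ≥ 660 (meets base)
Total debts = (510 + 2,200 + 465) = 3,175. DTI = 3,175/6,700 = 47.4% > 45% — standard DTI limit exceeded.
Reserves: 8,110 ÷ 510 = 15.9 months (meets 2-month minimum)
47.4% falls in the override range (45%–48%), so the compensating-factor test applies.
Override check — reserves: 15.9 mo (ok); score: 679 (below 740).
Compensating-factor requirement not fully met.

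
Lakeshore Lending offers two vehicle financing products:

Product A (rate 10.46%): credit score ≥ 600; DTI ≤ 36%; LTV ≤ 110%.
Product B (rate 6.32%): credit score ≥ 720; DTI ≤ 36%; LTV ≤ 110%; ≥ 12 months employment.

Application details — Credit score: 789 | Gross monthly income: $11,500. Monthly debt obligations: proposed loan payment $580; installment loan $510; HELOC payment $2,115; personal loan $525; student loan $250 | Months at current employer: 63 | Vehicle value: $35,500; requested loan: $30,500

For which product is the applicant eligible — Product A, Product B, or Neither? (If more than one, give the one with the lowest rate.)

Product B

Total debts = (580 + 510 + 2,115 + 525 + 250) = 3,980; DTI = 3,980/11,500 = 34.6%.
LTV = 30,500/35,500 = 85.9%.
Product A: score 789 ≥ 600; DTI 34.6% ≤ 36%; LTV 85.9% ≤ 110% → qualifies.
Product B: score 789 ≥ 720; DTI 34.6% ≤ 36%; LTV 85.9% ≤ 110%; employment 63 ≥ 12 mo → qualifies.
Qualifying: Product A, Product B. Lowest rate is 6.32% → Product B.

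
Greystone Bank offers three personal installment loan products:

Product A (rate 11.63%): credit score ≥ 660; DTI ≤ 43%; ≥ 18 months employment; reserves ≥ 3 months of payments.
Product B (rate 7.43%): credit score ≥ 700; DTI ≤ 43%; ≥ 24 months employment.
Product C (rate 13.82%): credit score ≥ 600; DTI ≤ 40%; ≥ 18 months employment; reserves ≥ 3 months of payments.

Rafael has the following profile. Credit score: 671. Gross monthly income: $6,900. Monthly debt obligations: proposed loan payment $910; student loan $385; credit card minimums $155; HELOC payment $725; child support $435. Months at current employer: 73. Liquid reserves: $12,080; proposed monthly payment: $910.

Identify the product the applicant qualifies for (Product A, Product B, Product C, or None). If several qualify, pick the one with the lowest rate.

Total debts = (910 + 385 + 155 + 725 + 435) = 2,610; DTI = 2,610/6,900 = 37.8%.
Reserves = 12,080/910 = 13.3 months.
Product A: score 671 ≥ 660; DTI 37.8% ≤ 43%; employment 73 ≥ 18 mo; reserves 13.3 ≥ 3 mo → qualifies.
Product B: score 671 < 700; DTI 37.8% ≤ 43%; employment 73 ≥ 24 mo → does not qualify.
Product C: score 671 ≥ 600; DTI 37.8% ≤ 40%; employment 73 ≥ 18 mo; reserves 13.3 ≥ 3 mo → qualifies.
Qualifying: Product A, Product C. Lowest rate is 11.63% → Product A.

Product A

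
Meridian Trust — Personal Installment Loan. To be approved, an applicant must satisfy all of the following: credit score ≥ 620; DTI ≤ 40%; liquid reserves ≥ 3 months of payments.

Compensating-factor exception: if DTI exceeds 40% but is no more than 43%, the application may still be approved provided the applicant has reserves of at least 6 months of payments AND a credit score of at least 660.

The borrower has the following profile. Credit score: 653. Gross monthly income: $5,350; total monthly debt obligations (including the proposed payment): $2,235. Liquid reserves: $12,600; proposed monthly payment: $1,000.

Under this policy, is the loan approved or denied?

Credit score 653 ≥ 620 (meets base)
DTI = 2,235/5,350 = 41.8% > 40% — standard DTI limit exceeded.
Reserves = 12,600/1,000 = 12.6 months ≥ 3
DTI 41.8% is within the 40%–43% exception band; checking compensating factors.
Reserves 12.6 ≥ 6 months; credit score 653 < 660.
Override conditions not both satisfied; exception does not apply.

Denied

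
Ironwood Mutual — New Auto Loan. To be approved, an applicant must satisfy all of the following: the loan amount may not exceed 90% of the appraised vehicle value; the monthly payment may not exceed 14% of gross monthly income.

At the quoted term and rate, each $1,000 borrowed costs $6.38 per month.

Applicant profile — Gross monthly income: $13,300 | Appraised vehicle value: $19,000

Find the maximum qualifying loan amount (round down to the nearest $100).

$17,100

Payment cap: 14% × $13,300 = $1,862/month.
At $6.38 per $1,000, that supports 1,862/6.38 × 1,000 ≈ $291,849 → $291,800.
LTV cap: 90% × $19,000 = $17,100 → $17,100.
Binding constraint: loan-to-value.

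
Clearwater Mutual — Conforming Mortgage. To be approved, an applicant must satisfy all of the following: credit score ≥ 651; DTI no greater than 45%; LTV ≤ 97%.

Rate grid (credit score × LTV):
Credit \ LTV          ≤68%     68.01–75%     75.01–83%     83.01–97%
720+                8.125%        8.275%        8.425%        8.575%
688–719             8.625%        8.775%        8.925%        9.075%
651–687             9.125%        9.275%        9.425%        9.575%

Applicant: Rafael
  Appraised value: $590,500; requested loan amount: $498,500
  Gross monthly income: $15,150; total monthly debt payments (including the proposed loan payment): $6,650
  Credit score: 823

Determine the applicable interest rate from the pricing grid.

Credit score 823 ≥ 651; DTI: 6,650 ÷ 15,150 = 43.9%, within the 45% cap
LTV: 498,500 ÷ 590,500 = 84.4%, within 97% cap
Score 823 is in the 720+ band; LTV 84.4% is in the 83.01–97% band → 8.575%.

8.575%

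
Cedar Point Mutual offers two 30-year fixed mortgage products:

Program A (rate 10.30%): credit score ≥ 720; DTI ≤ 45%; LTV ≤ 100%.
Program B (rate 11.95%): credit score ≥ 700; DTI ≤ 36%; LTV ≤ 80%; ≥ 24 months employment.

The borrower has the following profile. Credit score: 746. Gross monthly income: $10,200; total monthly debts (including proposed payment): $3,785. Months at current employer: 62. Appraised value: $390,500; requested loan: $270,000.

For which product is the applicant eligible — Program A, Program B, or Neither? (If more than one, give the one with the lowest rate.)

Program A

DTI = 3,785/10,200 = 37.1%.
LTV = 270,000/390,500 = 69.1%.
Program A: score 746 ≥ 720; DTI 37.1% ≤ 45%; LTV 69.1% ≤ 100% → qualifies.
Program B: score 746 ≥ 700; DTI 37.1% > 36%; LTV 69.1% ≤ 80%; employment 62 ≥ 24 mo → does not qualify.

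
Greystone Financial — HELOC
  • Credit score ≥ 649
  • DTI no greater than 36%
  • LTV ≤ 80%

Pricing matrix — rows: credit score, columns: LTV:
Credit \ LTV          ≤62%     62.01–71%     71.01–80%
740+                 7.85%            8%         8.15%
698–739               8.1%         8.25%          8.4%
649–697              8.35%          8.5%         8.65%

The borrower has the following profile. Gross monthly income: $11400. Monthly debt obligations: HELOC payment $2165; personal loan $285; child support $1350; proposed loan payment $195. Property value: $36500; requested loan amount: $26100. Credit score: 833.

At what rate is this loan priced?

Credit score 833 ≥ 649; Total monthly debts = (2,165 + 285 + 1,350 + 195) = 3,995. DTI: 3,995 ÷ 11,400 = 35%, within the 36% cap
Loan-to-value = 26,100/36,500 = 71.5% — pass (80% max)
Credit 833 → row 740+; LTV 71.5% → column 71.01–80%. Grid cell → 8.15%.

8.15%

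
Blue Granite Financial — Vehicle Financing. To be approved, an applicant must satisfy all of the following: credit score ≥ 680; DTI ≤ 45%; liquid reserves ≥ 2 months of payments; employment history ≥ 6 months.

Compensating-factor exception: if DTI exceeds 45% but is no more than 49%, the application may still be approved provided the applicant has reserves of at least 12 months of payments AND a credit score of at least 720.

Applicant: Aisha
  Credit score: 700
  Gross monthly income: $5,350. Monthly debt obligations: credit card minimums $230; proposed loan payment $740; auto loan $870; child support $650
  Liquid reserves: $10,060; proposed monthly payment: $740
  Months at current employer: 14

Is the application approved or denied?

Credit score 700 ≥ 680 (meets base)
Total debts = (230 + 740 + 870 + 650) = 2,490. DTI: 2,490 ÷ 5,350 = 46.5%, over the 45% base limit.
Liquid reserves cover 10,060/740 = 13.6 months — ≥ 2 required
Employment 14 ≥ 6 months
DTI 46.5% is within the 45%–49% exception band; checking compensating factors.
Override check — reserves: 13.6 mo (ok); score: 700 (below 720).
Override conditions not both satisfied; exception does not apply.

Denied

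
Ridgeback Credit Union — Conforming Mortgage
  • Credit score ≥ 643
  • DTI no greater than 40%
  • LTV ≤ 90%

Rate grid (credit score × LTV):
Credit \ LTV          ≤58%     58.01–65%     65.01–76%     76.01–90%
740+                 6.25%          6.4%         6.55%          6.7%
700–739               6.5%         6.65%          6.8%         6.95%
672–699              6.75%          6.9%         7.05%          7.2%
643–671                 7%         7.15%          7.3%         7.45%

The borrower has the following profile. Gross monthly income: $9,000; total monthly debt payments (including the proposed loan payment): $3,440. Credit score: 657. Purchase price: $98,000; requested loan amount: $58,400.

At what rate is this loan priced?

Credit score 657 ≥ 643; Debt-to-income = 3,440/9,000 = 38.2% — meets 40% limit
Loan-to-value = 58,400/98,000 = 59.6% — pass (90% max)
Row: 657 falls in 643–671. Column: 59.6% falls in 58.01–65%. Rate = 7.15%.

7.15%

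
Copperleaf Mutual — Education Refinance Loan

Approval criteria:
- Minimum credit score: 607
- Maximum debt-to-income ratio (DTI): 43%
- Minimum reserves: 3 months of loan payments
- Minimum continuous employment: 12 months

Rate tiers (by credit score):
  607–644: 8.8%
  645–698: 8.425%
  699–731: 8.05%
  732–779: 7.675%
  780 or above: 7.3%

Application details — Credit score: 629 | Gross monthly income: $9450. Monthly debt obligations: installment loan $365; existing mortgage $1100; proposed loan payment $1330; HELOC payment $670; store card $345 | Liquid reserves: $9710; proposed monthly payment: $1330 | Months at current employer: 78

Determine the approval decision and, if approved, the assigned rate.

Credit score 629 ≥ 607 (meets minimum)
Reserves = 9,710/1,330 = 7.3 months ≥ 3
Employment 78 ≥ 12 months
Total monthly debts = (365 + 1,100 + 1,330 + 670 + 345) = 3,810. DTI: 3,810 ÷ 9,450 = 40.3%, within the 43% cap
All requirements met. Score 629 falls in the 607–644 tier → 8.8%.

Approved at 8.8%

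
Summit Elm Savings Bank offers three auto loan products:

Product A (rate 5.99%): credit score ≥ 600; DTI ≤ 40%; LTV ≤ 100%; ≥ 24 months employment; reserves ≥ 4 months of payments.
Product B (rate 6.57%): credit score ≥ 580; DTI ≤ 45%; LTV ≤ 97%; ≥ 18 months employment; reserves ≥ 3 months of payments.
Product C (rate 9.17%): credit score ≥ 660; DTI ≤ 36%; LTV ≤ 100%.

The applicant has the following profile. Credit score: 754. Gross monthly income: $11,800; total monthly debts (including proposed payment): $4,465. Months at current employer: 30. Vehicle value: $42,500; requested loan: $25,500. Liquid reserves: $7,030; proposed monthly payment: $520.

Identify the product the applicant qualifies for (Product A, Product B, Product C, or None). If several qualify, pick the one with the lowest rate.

DTI = 4,465/11,800 = 37.8%.
LTV = 25,500/42,500 = 60%.
Reserves = 7,030/520 = 13.5 months.
Product A: score 754 ≥ 600; DTI 37.8% ≤ 40%; LTV 60% ≤ 100%; employment 30 ≥ 24 mo; reserves 13.5 ≥ 4 mo → qualifies.
Product B: score 754 ≥ 580; DTI 37.8% ≤ 45%; LTV 60% ≤ 97%; employment 30 ≥ 18 mo; reserves 13.5 ≥ 3 mo → qualifies.
Product C: score 754 ≥ 660; DTI 37.8% > 36%; LTV 60% ≤ 100% → does not qualify.
Qualifying: Product A, Product B. Lowest rate is 5.99% → Product A.

Product A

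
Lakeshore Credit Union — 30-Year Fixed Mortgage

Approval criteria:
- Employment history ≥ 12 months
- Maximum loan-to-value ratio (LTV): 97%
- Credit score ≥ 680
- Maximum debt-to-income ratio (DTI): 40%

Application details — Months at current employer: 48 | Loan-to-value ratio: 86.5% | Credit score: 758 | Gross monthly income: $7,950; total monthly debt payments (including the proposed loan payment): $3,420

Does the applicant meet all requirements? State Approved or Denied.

Employment 48 ≥ 12 months
LTV 86.5% ≤ 97%
Credit score 758 ≥ 680 (meets)
Debt-to-income = 3,420/7,950 = 43% — over 40% limit
Fails on DTI.

Denied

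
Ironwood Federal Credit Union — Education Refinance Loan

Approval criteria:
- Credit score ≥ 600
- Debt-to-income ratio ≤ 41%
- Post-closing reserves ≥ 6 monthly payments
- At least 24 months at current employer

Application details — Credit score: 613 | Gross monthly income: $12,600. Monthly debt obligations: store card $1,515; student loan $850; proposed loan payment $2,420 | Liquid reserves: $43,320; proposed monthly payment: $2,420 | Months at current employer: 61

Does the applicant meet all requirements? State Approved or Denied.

Credit score 613 ≥ 600 (meets)
Total monthly debts = (1,515 + 850 + 2,420) = 4,785. Debt-to-income = 4,785/12,600 = 38% — meets 41% limit
Liquid reserves cover 43,320/2,420 = 17.9 months — ≥ 6 required
Employment 61 ≥ 24 months
All criteria satisfied.

Approved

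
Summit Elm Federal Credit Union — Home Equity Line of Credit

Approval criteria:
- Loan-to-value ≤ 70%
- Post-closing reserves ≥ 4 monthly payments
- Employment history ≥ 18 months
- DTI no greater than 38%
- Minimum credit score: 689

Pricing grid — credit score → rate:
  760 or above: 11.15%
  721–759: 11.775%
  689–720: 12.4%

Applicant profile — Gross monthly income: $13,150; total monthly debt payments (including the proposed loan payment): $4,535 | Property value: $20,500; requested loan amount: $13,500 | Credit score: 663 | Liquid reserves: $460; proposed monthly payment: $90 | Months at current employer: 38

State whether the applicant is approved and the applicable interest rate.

Credit score 663 < 689 (below minimum)
Reserves = 460/90 = 5.1 months ≥ 4
DTI: 4,535 ÷ 13,150 = 34.5%, within the 38% cap
LTV: 13,500 ÷ 20,500 = 65.9%, within 70% cap
Employment 38 ≥ 18 months
Not all requirements met → denied.

Denied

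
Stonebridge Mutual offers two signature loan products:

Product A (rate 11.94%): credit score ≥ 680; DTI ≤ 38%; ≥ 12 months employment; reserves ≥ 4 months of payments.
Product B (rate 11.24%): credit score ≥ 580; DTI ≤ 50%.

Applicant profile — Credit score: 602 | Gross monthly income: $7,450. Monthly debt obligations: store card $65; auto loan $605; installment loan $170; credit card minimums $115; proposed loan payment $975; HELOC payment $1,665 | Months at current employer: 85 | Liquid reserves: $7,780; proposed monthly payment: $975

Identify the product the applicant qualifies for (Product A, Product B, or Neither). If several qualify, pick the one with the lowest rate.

Total debts = (65 + 605 + 170 + 115 + 975 + 1,665) = 3,595; DTI = 3,595/7,450 = 48.3%.
Reserves = 7,780/975 = 8.0 months.
Product A: score 602 < 680; DTI 48.3% > 38%; employment 85 ≥ 12 mo; reserves 8.0 ≥ 4 mo → does not qualify.
Product B: score 602 ≥ 580; DTI 48.3% ≤ 50% → qualifies.

Product B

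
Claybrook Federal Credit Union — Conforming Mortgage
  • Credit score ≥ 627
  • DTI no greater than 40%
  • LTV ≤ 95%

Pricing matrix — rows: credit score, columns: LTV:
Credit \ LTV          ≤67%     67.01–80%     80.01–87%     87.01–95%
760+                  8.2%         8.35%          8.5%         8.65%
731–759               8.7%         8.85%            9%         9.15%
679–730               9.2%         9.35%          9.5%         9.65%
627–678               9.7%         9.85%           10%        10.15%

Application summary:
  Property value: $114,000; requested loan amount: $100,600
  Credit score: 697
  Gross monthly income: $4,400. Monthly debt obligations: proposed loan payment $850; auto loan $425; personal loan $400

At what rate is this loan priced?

Credit score 697 ≥ 627; Total monthly debts = (850 + 425 + 400) = 1,675. DTI: 1,675 ÷ 4,400 = 38.1%, within the 40% cap
Loan-to-value = 100,600/114,000 = 88.2% — pass (95% max)
Credit 697 → row 679–730; LTV 88.2% → column 87.01–95%. Grid cell → 9.65%.

9.65%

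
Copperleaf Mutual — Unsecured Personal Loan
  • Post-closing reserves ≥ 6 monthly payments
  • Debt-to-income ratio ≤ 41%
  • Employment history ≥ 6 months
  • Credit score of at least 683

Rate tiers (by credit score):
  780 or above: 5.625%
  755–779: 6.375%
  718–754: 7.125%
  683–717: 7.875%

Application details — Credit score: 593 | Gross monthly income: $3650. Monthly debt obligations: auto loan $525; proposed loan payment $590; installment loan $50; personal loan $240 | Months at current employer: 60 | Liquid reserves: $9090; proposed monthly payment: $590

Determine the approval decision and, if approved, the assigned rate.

Denied

Credit score 593 < 683 (below minimum)
Total monthly debts = (525 + 590 + 50 + 240) = 1,405. Debt-to-income = 1,405/3,650 = 38.5% — meets 41% limit
Employment 60 ≥ 6 months
Liquid reserves cover 9,090/590 = 15.4 months — ≥ 6 required
Not all requirements met → denied.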